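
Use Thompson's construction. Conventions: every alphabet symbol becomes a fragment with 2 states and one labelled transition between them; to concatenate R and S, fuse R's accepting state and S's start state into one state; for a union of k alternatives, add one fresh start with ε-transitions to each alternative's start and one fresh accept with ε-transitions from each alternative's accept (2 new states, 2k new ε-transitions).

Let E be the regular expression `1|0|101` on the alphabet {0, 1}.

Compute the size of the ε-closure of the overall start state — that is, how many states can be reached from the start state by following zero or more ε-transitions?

Let C(F) = |ε-closure(F.start)| within fragment F, and note whether F accepts ε. Symbol fragments have C = 1 and do not accept ε. Then:
  101 : same as the first factor's closure: |ε-closure| = 1
  1|0|101 : new start ε-reaches every alternative's start; none of them accept ε, so the new accept is not reached: |ε-closure| = 1 + 1 + 1 + 1 = 4

4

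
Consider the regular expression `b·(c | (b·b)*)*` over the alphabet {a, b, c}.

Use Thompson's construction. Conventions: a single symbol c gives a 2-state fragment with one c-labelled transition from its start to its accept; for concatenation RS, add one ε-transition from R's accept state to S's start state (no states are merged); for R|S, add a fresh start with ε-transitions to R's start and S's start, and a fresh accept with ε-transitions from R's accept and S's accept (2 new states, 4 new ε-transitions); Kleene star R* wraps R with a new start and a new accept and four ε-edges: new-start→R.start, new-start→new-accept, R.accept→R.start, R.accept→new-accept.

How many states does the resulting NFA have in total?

Per subexpression:
Each of the 4 symbol leaves contributes a 2-state fragment.
  b·b → 4 states
  (b·b)* → 6 states
  c | (b·b)* → 10 states
  (c | (b·b)*)* → 12 states
  b·(c | (b·b)*)* → 14 states

14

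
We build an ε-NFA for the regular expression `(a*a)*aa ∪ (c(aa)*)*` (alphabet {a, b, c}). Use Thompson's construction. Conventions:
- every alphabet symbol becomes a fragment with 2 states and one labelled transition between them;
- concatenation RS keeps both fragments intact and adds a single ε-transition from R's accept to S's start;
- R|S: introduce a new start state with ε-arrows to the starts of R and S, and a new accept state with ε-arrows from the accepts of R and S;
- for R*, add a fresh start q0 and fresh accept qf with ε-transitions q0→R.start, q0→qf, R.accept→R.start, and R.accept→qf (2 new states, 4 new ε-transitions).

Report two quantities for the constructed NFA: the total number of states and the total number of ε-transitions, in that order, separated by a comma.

Recursing over subexpressions:
Each of the 7 symbol leaves contributes 2 states and 0 ε-transitions.
  a* — 4 states, 4 ε-transitions
  a*a — 6 states, 5 ε-transitions
  (a*a)* — 8 states, 9 ε-transitions
  (a*a)*aa — 12 states, 11 ε-transitions
  aa — 4 states, 1 ε-transition
  (aa)* — 6 states, 5 ε-transitions
  c(aa)* — 8 states, 6 ε-transitions
  (c(aa)*)* — 10 states, 10 ε-transitions
  (a*a)*aa ∪ (c(aa)*)* — 24 states, 25 ε-transitions

24, 25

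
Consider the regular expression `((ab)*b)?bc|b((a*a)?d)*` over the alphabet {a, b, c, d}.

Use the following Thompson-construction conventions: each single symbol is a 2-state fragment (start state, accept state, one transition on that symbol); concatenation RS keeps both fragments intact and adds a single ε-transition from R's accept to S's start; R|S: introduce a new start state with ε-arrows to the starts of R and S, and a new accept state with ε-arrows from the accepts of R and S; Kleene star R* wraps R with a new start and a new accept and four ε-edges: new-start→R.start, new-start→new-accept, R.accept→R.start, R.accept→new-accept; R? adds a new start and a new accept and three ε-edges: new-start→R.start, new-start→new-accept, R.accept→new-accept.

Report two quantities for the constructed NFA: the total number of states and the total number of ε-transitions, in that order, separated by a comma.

Bottom-up over the parse tree:
Each of the 9 symbol leaves contributes 2 states and 0 ε-transitions.
  ab : 4 states, 1 ε-transition
  (ab)* : 6 states, 5 ε-transitions
  (ab)*b : 8 states, 6 ε-transitions
  ((ab)*b)? : 10 states, 9 ε-transitions
  ((ab)*b)?bc : 14 states, 11 ε-transitions
  a* : 4 states, 4 ε-transitions
  a*a : 6 states, 5 ε-transitions
  (a*a)? : 8 states, 8 ε-transitions
  (a*a)?d : 10 states, 9 ε-transitions
  ((a*a)?d)* : 12 states, 13 ε-transitions
  b((a*a)?d)* : 14 states, 14 ε-transitions
  ((ab)*b)?bc|b((a*a)?d)* : 30 states, 29 ε-transitions

30, 29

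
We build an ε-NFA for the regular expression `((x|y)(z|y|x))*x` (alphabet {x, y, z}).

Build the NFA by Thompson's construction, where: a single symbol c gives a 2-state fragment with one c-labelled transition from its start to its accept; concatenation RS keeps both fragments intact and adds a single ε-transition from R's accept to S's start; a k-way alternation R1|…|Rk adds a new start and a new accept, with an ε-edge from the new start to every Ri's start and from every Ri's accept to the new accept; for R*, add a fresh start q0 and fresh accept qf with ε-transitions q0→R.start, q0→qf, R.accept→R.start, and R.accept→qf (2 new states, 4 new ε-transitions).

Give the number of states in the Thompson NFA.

By structural recursion:
Each of the 6 symbol leaves contributes a 2-state fragment.
  x|y → 6 states
  z|y|x → 8 states
  (x|y)(z|y|x) → 14 states
  ((x|y)(z|y|x))* → 16 states
  ((x|y)(z|y|x))*x → 18 states

18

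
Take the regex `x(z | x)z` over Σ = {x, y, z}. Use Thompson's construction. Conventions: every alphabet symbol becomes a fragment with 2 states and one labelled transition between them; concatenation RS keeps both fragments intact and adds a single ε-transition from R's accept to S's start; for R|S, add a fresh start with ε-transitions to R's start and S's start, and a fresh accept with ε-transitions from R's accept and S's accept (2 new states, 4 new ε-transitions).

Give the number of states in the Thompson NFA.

10

Building bottom-up:
Each of the 4 symbol leaves contributes a 2-state fragment.
  z | x : 6 states
  x(z | x)z : 10 states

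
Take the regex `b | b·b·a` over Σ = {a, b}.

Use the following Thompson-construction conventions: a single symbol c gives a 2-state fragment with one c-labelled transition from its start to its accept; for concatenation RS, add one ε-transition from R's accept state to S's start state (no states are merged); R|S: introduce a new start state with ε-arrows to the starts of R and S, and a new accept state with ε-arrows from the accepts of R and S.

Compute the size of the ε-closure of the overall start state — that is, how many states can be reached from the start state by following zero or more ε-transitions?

Work bottom-up. For each fragment F, track |ε-closure(F.start)| and whether F's accept lies in that closure (i.e. whether F accepts ε). A single-symbol fragment has closure size 1 and does not accept ε.
  b·b·a — C equals the left operand's closure size = 1 (its accept is not ε-reachable, so the closure stops there)
  b | b·b·a — C = 1 + 1 + 1 = 3 (the new accept is not ε-reachable since no branch accepts ε)

3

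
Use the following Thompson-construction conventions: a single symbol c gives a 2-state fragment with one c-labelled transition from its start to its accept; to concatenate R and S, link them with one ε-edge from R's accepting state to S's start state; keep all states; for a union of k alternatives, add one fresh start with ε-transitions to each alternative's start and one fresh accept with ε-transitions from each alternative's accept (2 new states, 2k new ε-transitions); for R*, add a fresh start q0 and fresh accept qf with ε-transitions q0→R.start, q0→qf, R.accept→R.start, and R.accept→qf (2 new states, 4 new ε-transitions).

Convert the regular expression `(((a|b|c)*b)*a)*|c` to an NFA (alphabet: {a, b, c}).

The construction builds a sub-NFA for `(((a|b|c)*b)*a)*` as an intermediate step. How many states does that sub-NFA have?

Fragment for `(((a|b|c)*b)*a)*`:
Each of the 5 symbol leaves contributes a 2-state fragment.
  a|b|c = 8 states
  (a|b|c)* = 10 states
  (a|b|c)*b = 12 states
  ((a|b|c)*b)* = 14 states
  ((a|b|c)*b)*a = 16 states
  (((a|b|c)*b)*a)* = 18 states

18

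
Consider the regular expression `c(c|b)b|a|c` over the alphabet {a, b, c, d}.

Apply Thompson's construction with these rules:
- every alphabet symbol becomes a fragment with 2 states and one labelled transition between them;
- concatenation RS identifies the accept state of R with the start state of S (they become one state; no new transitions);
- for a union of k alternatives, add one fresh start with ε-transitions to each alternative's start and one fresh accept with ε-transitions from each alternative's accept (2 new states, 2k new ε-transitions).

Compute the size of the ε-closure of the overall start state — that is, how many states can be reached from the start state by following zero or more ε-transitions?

4

Let C(F) = |ε-closure(F.start)| within fragment F, and note whether F accepts ε. Symbol fragments have C = 1 and do not accept ε. Then:
  c|b → C = 1 + 1 + 1 = 3 (the new accept is not ε-reachable since no branch accepts ε)
  c(c|b)b → same as the first factor's closure: C = 1
  c(c|b)b|a|c → C = 1 + 1 + 1 + 1 = 4 (the new accept is not ε-reachable since no branch accepts ε)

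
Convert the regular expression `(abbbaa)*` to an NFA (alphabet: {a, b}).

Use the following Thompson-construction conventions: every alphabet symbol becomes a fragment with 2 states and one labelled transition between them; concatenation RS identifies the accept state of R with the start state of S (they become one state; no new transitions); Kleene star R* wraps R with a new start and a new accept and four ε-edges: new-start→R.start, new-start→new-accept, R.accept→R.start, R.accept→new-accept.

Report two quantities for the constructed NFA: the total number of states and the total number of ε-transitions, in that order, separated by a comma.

Recursing over subexpressions:
Each of the 6 symbol leaves contributes 2 states and 0 ε-transitions.
  abbbaa : 7 states, 0 ε-transitions
  (abbbaa)* : 9 states, 4 ε-transitions

9, 4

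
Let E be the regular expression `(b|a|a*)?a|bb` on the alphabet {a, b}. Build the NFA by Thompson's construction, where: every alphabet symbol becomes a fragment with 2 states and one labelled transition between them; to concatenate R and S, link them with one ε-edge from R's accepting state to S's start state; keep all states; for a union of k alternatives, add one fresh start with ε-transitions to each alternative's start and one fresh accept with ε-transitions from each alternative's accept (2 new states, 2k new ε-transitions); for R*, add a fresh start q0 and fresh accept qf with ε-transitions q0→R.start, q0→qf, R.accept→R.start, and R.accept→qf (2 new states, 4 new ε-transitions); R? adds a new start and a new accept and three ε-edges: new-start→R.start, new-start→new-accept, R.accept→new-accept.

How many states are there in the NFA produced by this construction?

20

By structural recursion:
Each of the 6 symbol leaves contributes a 2-state fragment.
  a* : 4 states
  b|a|a* : 10 states
  (b|a|a*)? : 12 states
  (b|a|a*)?a : 14 states
  bb : 4 states
  (b|a|a*)?a|bb : 20 states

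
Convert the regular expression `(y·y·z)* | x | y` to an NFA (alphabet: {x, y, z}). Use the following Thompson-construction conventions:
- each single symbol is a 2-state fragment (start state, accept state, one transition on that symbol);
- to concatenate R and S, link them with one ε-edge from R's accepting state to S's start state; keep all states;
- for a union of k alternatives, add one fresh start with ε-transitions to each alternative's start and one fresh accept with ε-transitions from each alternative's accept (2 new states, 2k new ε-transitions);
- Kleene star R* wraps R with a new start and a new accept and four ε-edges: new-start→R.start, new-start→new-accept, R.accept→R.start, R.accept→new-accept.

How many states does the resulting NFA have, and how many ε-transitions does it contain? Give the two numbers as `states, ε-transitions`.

Per subexpression:
Each of the 5 symbol leaves contributes 2 states and 0 ε-transitions.
  y·y·z : 6 states, 2 ε-transitions
  (y·y·z)* : 8 states, 6 ε-transitions
  (y·y·z)* | x | y : 14 states, 12 ε-transitions

14, 12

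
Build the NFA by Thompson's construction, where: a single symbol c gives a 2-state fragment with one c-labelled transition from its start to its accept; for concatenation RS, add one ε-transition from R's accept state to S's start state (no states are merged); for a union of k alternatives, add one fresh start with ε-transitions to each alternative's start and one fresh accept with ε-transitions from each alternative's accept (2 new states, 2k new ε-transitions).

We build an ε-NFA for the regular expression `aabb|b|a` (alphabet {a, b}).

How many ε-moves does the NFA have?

9

Building bottom-up:
Each of the 6 symbol leaves contributes 0 ε-transitions.
  aabb → 3 ε-transitions
  aabb|b|a → 9 ε-transitions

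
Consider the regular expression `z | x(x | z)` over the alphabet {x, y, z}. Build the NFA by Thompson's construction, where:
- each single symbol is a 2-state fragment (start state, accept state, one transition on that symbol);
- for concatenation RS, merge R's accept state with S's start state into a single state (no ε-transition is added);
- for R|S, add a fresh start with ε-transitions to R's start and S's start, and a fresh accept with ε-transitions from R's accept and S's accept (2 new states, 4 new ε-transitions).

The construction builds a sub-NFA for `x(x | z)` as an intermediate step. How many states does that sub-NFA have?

Fragment for `x(x | z)`:
Each of the 3 symbol leaves contributes a 2-state fragment.
  x | z — 6 states
  x(x | z) — 7 states

7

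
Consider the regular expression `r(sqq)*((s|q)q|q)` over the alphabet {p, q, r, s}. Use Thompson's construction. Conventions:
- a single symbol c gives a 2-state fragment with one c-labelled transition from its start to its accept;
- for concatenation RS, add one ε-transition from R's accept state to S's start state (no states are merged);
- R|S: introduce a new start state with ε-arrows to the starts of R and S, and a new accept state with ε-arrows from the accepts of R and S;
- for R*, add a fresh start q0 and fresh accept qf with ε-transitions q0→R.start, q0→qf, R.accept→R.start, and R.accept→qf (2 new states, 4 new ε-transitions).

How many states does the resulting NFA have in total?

22

By structural recursion:
Each of the 8 symbol leaves contributes a 2-state fragment.
  sqq : 6 states
  (sqq)* : 8 states
  s|q : 6 states
  (s|q)q : 8 states
  (s|q)q|q : 12 states
  r(sqq)*((s|q)q|q) : 22 states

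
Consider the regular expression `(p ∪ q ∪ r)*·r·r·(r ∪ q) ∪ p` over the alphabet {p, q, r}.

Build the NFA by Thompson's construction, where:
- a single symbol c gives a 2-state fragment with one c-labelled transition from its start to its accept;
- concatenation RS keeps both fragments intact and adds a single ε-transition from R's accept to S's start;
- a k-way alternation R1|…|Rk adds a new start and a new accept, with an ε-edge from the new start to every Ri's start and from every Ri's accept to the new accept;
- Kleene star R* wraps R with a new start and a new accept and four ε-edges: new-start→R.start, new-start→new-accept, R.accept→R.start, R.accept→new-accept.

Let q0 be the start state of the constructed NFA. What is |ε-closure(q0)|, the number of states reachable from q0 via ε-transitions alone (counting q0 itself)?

9

Let C(F) = |ε-closure(F.start)| within fragment F, and note whether F accepts ε. Symbol fragments have C = 1 and do not accept ε. Then:
  p ∪ q ∪ r — |closure| = 1 + 1 + 1 + 1 = 4 (the new accept is not ε-reachable since no branch accepts ε)
  (p ∪ q ∪ r)* — |closure| = 1 (new start) + 4 (body) + 1 (new accept) = 6
  r ∪ q — new start ε-reaches every alternative's start; none of them accept ε, so the new accept is not reached: |closure| = 1 + 1 + 1 = 3
  (p ∪ q ∪ r)*·r·r·(r ∪ q) — the left operand accepts ε, so the closure extends into the next operand (via the concat ε-link); |closure| = 6 + 1 = 7
  (p ∪ q ∪ r)*·r·r·(r ∪ q) ∪ p — new start ε-reaches every alternative's start; none of them accept ε, so the new accept is not reached: |closure| = 1 + 7 + 1 = 9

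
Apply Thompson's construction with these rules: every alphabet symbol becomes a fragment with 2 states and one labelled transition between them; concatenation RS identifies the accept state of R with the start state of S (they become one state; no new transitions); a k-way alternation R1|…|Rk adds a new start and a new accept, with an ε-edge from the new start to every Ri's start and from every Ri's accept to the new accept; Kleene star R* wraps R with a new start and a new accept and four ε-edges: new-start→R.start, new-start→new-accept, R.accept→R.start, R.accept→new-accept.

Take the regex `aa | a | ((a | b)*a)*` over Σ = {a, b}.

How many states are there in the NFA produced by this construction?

18

Building bottom-up:
Each of the 6 symbol leaves contributes a 2-state fragment.
  aa : 3 states
  a | b : 6 states
  (a | b)* : 8 states
  (a | b)*a : 9 states
  ((a | b)*a)* : 11 states
  aa | a | ((a | b)*a)* : 18 states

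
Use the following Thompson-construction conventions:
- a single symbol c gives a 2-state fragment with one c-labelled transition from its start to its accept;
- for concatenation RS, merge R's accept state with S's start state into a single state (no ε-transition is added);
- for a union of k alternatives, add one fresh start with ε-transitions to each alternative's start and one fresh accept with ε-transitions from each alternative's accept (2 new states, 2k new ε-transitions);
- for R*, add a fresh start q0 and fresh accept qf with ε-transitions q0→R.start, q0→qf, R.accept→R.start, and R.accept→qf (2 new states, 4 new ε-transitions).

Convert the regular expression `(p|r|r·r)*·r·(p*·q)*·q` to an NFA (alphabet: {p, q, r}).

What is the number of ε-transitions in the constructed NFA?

18

Recursing over subexpressions:
Each of the 8 symbol leaves contributes 0 ε-transitions.
  r·r = 0 ε-transitions
  p|r|r·r = 6 ε-transitions
  (p|r|r·r)* = 10 ε-transitions
  p* = 4 ε-transitions
  p*·q = 4 ε-transitions
  (p*·q)* = 8 ε-transitions
  (p|r|r·r)*·r·(p*·q)*·q = 18 ε-transitions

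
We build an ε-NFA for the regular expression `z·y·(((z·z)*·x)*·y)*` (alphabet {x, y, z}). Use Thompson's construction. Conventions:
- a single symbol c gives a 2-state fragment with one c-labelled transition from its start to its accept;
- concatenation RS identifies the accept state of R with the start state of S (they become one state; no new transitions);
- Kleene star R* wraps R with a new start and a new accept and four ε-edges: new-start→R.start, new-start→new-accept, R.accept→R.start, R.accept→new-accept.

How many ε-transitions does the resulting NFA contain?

12

By structural recursion:
Each of the 6 symbol leaves contributes 0 ε-transitions.
  z·z = 0 ε-transitions
  (z·z)* = 4 ε-transitions
  (z·z)*·x = 4 ε-transitions
  ((z·z)*·x)* = 8 ε-transitions
  ((z·z)*·x)*·y = 8 ε-transitions
  (((z·z)*·x)*·y)* = 12 ε-transitions
  z·y·(((z·z)*·x)*·y)* = 12 ε-transitions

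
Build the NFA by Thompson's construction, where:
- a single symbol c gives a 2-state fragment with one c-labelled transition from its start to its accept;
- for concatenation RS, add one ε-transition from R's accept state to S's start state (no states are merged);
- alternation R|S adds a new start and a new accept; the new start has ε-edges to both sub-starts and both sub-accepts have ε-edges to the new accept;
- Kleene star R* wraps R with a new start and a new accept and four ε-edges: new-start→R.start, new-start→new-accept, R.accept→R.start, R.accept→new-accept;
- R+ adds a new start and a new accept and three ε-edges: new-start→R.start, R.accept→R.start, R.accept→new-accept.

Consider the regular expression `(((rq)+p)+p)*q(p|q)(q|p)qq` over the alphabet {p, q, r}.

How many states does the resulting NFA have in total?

32

Bottom-up over the parse tree:
Each of the 11 symbol leaves contributes a 2-state fragment.
  rq → 4 states
  (rq)+ → 6 states
  (rq)+p → 8 states
  ((rq)+p)+ → 10 states
  ((rq)+p)+p → 12 states
  (((rq)+p)+p)* → 14 states
  p|q → 6 states
  q|p → 6 states
  (((rq)+p)+p)*q(p|q)(q|p)qq → 32 states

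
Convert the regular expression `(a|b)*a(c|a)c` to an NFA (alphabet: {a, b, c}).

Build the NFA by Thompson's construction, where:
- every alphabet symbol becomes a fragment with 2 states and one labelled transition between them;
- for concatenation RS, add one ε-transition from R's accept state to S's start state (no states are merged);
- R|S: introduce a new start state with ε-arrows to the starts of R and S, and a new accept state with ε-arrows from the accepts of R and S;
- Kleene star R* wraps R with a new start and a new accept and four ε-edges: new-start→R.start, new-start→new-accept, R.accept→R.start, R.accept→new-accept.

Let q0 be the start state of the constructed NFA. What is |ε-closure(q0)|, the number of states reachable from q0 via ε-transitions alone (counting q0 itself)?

Compute the ε-closure size of each fragment's start state recursively; a symbol fragment's start has no outgoing ε-edge, so its closure is just itself (size 1).
  a|b → new start ε-reaches every alternative's start; none of them accept ε, so the new accept is not reached: |closure| = 1 + 1 + 1 = 3
  (a|b)* → |closure| = 1 (new start) + 3 (body) + 1 (new accept) = 5
  c|a → new start ε-reaches every alternative's start; none of them accept ε, so the new accept is not reached: |closure| = 1 + 1 + 1 = 3
  (a|b)*a(c|a)c → |closure| = 5 + 1 = 6 (closure spills across the concat boundary because the left factor accepts ε)

6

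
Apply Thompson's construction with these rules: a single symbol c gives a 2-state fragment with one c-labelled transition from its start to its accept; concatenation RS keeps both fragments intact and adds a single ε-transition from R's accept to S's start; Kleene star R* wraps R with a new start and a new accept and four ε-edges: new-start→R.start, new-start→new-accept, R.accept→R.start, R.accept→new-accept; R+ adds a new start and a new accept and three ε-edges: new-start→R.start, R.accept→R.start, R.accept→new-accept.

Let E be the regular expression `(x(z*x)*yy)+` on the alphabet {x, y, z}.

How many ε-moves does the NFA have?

15

Building bottom-up:
Each of the 5 symbol leaves contributes 0 ε-transitions.
  z* : 4 ε-transitions
  z*x : 5 ε-transitions
  (z*x)* : 9 ε-transitions
  x(z*x)*yy : 12 ε-transitions
  (x(z*x)*yy)+ : 15 ε-transitions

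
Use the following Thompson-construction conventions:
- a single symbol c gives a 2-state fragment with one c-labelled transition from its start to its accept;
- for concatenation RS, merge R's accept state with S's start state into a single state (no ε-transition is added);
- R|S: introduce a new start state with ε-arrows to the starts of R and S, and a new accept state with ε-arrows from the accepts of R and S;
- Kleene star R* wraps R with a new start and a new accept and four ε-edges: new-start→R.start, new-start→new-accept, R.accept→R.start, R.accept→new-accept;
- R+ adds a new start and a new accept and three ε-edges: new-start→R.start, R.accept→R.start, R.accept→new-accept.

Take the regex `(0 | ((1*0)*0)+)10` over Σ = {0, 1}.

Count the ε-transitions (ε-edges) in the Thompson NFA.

15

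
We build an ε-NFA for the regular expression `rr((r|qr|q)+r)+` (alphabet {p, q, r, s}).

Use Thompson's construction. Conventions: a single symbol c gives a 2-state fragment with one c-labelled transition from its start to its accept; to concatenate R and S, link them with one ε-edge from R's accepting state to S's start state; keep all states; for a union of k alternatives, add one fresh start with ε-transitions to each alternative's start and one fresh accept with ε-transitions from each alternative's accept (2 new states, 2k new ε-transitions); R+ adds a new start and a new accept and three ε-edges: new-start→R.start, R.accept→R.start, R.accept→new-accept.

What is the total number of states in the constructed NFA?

Recursing over subexpressions:
Each of the 7 symbol leaves contributes a 2-state fragment.
  qr — 4 states
  r|qr|q — 10 states
  (r|qr|q)+ — 12 states
  (r|qr|q)+r — 14 states
  ((r|qr|q)+r)+ — 16 states
  rr((r|qr|q)+r)+ — 20 states

20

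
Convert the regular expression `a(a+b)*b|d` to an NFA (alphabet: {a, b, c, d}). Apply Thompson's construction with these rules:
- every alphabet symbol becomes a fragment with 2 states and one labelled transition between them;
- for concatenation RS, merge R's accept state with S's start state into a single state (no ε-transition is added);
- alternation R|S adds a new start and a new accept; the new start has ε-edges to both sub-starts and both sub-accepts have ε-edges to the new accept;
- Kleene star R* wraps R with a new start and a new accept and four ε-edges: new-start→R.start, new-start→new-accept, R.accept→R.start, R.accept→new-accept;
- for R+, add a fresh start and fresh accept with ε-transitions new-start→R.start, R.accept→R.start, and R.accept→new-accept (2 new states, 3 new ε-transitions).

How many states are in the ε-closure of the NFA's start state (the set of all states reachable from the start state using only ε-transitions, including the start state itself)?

Compute the ε-closure size of each fragment's start state recursively; a symbol fragment's start has no outgoing ε-edge, so its closure is just itself (size 1).
  a+ — C = 1 + 1 = 2 (the body doesn't accept ε, so the new accept is not reached)
  a+b — C equals the left operand's closure size = 2 (its accept is not ε-reachable, so the closure stops there)
  (a+b)* — the star's fresh start ε-reaches both the body's start and the fresh accept: C = 2 + 2 = 4
  a(a+b)*b — same as the first factor's closure: C = 1
  a(a+b)*b|d — C = 1 + 1 + 1 = 3 (the new accept is not ε-reachable since no branch accepts ε)

3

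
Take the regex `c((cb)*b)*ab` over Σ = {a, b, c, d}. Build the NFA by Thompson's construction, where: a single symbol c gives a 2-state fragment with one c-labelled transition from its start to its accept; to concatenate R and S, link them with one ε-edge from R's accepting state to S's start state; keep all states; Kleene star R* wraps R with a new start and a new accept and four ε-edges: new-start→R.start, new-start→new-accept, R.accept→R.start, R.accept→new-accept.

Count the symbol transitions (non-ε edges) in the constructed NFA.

6

By structural recursion:
Each of the 6 symbol leaves contributes exactly 1 symbol transition.
  cb — 2 symbol transitions
  (cb)* — 2 symbol transitions
  (cb)*b — 3 symbol transitions
  ((cb)*b)* — 3 symbol transitions
  c((cb)*b)*ab — 6 symbol transitions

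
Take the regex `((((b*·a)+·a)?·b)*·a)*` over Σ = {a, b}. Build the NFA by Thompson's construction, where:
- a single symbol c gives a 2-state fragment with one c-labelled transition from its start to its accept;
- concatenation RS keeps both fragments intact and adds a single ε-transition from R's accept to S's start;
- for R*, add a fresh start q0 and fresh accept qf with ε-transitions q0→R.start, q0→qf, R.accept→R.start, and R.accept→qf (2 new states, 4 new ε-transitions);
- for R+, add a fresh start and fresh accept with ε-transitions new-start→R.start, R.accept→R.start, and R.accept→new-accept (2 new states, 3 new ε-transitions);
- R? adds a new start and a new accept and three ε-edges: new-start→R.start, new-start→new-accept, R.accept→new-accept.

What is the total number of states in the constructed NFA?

20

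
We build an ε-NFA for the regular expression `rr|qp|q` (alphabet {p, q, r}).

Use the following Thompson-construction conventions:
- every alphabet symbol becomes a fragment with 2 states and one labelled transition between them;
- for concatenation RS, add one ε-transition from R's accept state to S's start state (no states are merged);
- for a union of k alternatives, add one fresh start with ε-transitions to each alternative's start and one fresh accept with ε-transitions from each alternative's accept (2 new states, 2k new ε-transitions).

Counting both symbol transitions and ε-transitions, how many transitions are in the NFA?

13

Building bottom-up:
Each of the 5 symbol leaves contributes 1 transition (1 symbol, 0 ε).
  rr — 3 transitions (2 symbol, 1 ε)
  qp — 3 transitions (2 symbol, 1 ε)
  rr|qp|q — 13 transitions (5 symbol, 8 ε)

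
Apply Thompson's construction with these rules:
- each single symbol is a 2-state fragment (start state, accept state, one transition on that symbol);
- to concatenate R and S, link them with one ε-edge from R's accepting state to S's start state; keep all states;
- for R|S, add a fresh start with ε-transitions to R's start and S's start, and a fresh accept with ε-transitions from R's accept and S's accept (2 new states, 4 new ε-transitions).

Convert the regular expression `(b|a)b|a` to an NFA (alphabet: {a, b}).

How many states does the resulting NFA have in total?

12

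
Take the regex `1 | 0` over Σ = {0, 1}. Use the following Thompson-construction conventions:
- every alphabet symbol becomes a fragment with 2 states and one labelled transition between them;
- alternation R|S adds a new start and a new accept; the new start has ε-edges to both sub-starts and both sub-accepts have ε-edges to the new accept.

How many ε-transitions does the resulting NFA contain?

Recursing over subexpressions:
Each of the 2 symbol leaves contributes 0 ε-transitions.
  1 | 0 → 4 ε-transitions

4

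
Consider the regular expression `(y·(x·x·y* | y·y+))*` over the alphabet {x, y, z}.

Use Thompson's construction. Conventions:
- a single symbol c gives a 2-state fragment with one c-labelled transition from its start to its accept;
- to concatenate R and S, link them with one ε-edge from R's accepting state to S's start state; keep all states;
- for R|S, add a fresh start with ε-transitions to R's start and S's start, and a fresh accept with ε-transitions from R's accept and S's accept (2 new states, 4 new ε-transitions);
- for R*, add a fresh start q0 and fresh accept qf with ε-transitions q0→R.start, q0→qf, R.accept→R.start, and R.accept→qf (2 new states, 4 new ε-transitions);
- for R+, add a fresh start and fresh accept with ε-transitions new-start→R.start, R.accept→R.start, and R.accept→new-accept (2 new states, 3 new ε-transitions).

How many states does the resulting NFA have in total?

Building bottom-up:
Each of the 6 symbol leaves contributes a 2-state fragment.
  y* → 4 states
  x·x·y* → 8 states
  y+ → 4 states
  y·y+ → 6 states
  x·x·y* | y·y+ → 16 states
  y·(x·x·y* | y·y+) → 18 states
  (y·(x·x·y* | y·y+))* → 20 states

20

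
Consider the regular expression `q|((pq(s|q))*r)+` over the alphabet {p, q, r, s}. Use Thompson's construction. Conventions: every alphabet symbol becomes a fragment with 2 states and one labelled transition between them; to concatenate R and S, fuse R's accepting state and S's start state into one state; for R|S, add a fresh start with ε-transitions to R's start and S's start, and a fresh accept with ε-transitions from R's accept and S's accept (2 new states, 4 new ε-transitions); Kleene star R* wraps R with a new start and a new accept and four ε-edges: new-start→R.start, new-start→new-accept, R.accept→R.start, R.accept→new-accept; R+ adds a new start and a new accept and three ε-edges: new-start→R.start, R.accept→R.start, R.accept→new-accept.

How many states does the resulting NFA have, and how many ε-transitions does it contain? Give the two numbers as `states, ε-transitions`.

17, 15

Bottom-up over the parse tree:
Each of the 6 symbol leaves contributes 2 states and 0 ε-transitions.
  s|q → 6 states, 4 ε-transitions
  pq(s|q) → 8 states, 4 ε-transitions
  (pq(s|q))* → 10 states, 8 ε-transitions
  (pq(s|q))*r → 11 states, 8 ε-transitions
  ((pq(s|q))*r)+ → 13 states, 11 ε-transitions
  q|((pq(s|q))*r)+ → 17 states, 15 ε-transitions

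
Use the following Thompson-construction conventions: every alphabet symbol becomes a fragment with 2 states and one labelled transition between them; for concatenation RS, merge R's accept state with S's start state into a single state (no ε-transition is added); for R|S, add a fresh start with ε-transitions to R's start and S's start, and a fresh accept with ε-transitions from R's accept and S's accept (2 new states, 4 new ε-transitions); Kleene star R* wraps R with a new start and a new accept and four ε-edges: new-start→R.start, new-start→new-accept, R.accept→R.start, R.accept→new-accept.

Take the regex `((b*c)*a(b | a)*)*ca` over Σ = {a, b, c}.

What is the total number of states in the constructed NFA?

Bottom-up over the parse tree:
Each of the 7 symbol leaves contributes a 2-state fragment.
  b* — 4 states
  b*c — 5 states
  (b*c)* — 7 states
  b | a — 6 states
  (b | a)* — 8 states
  (b*c)*a(b | a)* — 15 states
  ((b*c)*a(b | a)*)* — 17 states
  ((b*c)*a(b | a)*)*ca — 19 states

19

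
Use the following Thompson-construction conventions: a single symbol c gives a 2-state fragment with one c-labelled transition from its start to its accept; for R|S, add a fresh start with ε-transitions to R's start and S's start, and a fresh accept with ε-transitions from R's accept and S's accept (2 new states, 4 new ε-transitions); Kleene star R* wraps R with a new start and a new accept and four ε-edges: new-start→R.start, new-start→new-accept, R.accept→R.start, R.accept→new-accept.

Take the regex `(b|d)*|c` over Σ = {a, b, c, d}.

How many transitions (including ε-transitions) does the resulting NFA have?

By structural recursion:
Each of the 3 symbol leaves contributes 1 transition (1 symbol, 0 ε).
  b|d : 6 transitions (2 symbol, 4 ε)
  (b|d)* : 10 transitions (2 symbol, 8 ε)
  (b|d)*|c : 15 transitions (3 symbol, 12 ε)

15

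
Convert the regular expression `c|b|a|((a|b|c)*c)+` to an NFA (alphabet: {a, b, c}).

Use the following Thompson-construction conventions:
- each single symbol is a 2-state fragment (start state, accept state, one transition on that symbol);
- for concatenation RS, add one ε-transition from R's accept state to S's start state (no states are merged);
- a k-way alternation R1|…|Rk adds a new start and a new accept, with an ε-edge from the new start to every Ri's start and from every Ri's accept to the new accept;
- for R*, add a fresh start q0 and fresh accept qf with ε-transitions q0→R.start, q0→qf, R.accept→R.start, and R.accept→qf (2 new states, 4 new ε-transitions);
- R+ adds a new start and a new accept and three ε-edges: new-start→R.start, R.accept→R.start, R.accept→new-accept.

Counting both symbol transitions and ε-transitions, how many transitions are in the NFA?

29

Bottom-up over the parse tree:
Each of the 7 symbol leaves contributes 1 transition (1 symbol, 0 ε).
  a|b|c = 9 transitions (3 symbol, 6 ε)
  (a|b|c)* = 13 transitions (3 symbol, 10 ε)
  (a|b|c)*c = 15 transitions (4 symbol, 11 ε)
  ((a|b|c)*c)+ = 18 transitions (4 symbol, 14 ε)
  c|b|a|((a|b|c)*c)+ = 29 transitions (7 symbol, 22 ε)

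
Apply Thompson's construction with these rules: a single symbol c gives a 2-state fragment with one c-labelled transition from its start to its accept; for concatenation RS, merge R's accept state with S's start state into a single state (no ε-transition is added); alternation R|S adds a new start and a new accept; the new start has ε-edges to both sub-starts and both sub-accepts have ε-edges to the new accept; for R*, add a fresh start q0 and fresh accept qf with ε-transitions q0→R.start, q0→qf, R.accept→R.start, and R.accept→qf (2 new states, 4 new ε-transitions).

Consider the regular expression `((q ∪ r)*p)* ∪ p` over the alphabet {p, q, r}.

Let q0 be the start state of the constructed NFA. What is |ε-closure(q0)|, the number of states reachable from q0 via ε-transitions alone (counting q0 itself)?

10

Let C(F) = |ε-closure(F.start)| within fragment F, and note whether F accepts ε. Symbol fragments have C = 1 and do not accept ε. Then:
  q ∪ r : C = 1 + 1 + 1 = 3 (the new accept is not ε-reachable since no branch accepts ε)
  (q ∪ r)* : the star's fresh start ε-reaches both the body's start and the fresh accept: C = 2 + 3 = 5
  (q ∪ r)*p : the left operand accepts ε, so the closure extends into the next operand (the shared merged state is already counted); C = 5 + (1−1) = 5
  ((q ∪ r)*p)* : new start has ε-edges to the inner start and to the new accept, so C = 2 + 5 = 7
  ((q ∪ r)*p)* ∪ p : new start ε-reaches every alternative's start; at least one alternative accepts ε, so the union's new accept is reached too: C = 1 + 7 + 1 + 1 = 10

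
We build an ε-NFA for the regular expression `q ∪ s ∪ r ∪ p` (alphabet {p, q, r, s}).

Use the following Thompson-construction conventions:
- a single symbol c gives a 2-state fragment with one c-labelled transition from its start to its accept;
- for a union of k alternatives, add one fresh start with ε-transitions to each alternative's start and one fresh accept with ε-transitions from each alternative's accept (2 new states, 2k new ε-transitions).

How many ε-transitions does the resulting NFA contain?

Building bottom-up:
Each of the 4 symbol leaves contributes 0 ε-transitions.
  q ∪ s ∪ r ∪ p : 8 ε-transitions

8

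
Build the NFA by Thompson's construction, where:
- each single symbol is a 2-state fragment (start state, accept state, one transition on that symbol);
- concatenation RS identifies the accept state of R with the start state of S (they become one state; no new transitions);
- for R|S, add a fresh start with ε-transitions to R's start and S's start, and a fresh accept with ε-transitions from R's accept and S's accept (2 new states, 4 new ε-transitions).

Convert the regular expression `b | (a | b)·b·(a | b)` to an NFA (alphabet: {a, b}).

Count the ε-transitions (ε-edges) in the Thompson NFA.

By structural recursion:
Each of the 6 symbol leaves contributes 0 ε-transitions.
  a | b = 4 ε-transitions
  a | b = 4 ε-transitions
  (a | b)·b·(a | b) = 8 ε-transitions
  b | (a | b)·b·(a | b) = 12 ε-transitions

12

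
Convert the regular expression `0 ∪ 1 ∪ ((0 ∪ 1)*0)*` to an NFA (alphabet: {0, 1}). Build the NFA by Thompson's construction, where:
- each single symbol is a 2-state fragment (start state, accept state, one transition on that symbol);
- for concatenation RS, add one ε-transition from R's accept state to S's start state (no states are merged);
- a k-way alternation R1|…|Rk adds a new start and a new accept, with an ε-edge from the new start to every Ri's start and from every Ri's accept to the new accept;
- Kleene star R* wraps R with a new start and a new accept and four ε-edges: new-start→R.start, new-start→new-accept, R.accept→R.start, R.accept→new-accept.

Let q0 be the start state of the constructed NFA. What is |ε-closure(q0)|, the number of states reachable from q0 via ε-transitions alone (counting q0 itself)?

12

Compute the ε-closure size of each fragment's start state recursively; a symbol fragment's start has no outgoing ε-edge, so its closure is just itself (size 1).
  0 ∪ 1 — new start ε-reaches every alternative's start; none of them accept ε, so the new accept is not reached: |closure| = 1 + 1 + 1 = 3
  (0 ∪ 1)* — new start has ε-edges to the inner start and to the new accept, so |closure| = 2 + 3 = 5
  (0 ∪ 1)*0 — the left operand accepts ε, so the closure extends into the next operand (via the concat ε-link); |closure| = 5 + 1 = 6
  ((0 ∪ 1)*0)* — the star's fresh start ε-reaches both the body's start and the fresh accept: |closure| = 2 + 6 = 8
  0 ∪ 1 ∪ ((0 ∪ 1)*0)* — |closure| = 1 (new start) + (1 + 1 + 8) + 1 (new accept, since some branch ε-reaches its own accept) = 12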